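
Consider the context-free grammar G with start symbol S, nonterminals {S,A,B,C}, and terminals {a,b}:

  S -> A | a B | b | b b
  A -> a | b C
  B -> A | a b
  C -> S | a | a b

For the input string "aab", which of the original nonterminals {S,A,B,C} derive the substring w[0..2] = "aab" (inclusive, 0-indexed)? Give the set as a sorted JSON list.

CNF form of G:
  S -> T0 C | T0 T0 | T1 B | a | b
  A -> T0 C | a
  B -> T0 C | T1 T0 | a
  C -> T0 C | T0 T0 | T1 B | T1 T0 | a | b
  T0 -> b
  T1 -> a

CYK fill, restricted to cells inside w[0..2]:
  T[0,0] 'a' = {A,B,C,S,T1}  orig:{A,B,C,S}
  T[1,1] 'a' = {A,B,C,S,T1}  orig:{A,B,C,S}
  T[2,2] 'b' = {C,S,T0}  orig:{C,S}
  T[0,1] 'aa' = {C,S}
  T[1,2] 'ab' = {B,C}
  T[0,2] 'aab' = {C,S}

Original NTs in T[0,2] deriving "aab": ["C", "S"]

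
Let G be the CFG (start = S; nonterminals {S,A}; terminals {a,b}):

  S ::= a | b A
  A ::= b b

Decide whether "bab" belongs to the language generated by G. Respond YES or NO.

Convert to CNF:
  S -> T0 A | a
  A -> T0 T0
  T0 -> b

CYK fill:
  T[0,0] 'b' = {T0}  orig:{}
  T[1,1] 'a' = {S}
  T[2,2] 'b' = {T0}  orig:{}
  T[0,1] 'ba' = ∅
  T[1,2] 'ab' = ∅
  T[0,2] 'bab' = ∅

S ∉ T[0,2] ⇒ NO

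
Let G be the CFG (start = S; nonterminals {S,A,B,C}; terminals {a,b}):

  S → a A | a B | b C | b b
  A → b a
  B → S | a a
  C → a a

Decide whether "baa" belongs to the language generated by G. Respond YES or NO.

CNF form of G:
  S -> T0 C | T0 T0 | T1 A | T1 B
  A -> T0 T1
  B -> T0 C | T0 T0 | T1 A | T1 B | T1 T1
  C -> T1 T1
  T0 -> b
  T1 -> a

CYK fill:
  cell(0,0) b: {T0}  orig:{}
  cell(1,1) a: {T1}  orig:{}
  cell(2,2) a: {T1}  orig:{}
  cell(0,1) ba: {A}
  cell(1,2) aa: {B,C}
  cell(0,2) baa: {B,S}

S ∈ T[0,2] ⇒ YES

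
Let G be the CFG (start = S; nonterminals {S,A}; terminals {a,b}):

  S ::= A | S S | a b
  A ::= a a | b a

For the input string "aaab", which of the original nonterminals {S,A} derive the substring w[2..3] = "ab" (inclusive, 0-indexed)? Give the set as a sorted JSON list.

Convert to CNF:
  S -> S S | T0 T0 | T0 T1 | T1 T0
  A -> T0 T0 | T1 T0
  T0 -> a
  T1 -> b

Fill CYK table bottom-up — only the sub-triangle for w[2..3]:
  [2..2]={T0}  "a"  orig:{}
  [3..3]={T1}  "b"  orig:{}
  [2..3]={S}  "ab"

Original NTs in T[2,3] deriving "ab": ["S"]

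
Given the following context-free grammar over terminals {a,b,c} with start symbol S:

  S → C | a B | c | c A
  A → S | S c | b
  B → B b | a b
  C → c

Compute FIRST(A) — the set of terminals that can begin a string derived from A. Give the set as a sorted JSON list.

FIRST sets, iterate to fixpoint:
iter 1:
  A via A→b: +{b}
  B via B→a b: +{a}
  C via C→c: +{c}
  S via S→C: +{c}
  S via S→a B: +{a}
  FIRST(S)={a,c}  FIRST(A)={b}  FIRST(B)={a}  FIRST(C)={c}
iter 2:
  A via A→S: +{a,c}
  FIRST(S)={a,c}  FIRST(A)={a,b,c}  FIRST(B)={a}  FIRST(C)={c}
iter 3: — fixpoint
  FIRST(S)={a,c}  FIRST(A)={a,b,c}  FIRST(B)={a}  FIRST(C)={c}

FIRST(A) = ["a", "b", "c"]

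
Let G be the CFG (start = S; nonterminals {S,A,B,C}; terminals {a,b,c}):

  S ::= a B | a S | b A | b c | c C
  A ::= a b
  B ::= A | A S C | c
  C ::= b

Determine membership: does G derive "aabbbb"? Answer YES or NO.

Convert to CNF:
  S -> T0 B | T0 S | T1 A | T1 T2 | T2 C
  A -> T0 T1
  B -> A X3 | T0 T1 | c
  C -> b
  T0 -> a
  T1 -> b
  T2 -> c
  X3 -> S C

CYK table (by increasing span):
  T[0,0] 'a' = {T0}  orig:{}
  T[1,1] 'a' = {T0}  orig:{}
  T[2,2] 'b' = {C,T1}  orig:{C}
  T[3,3] 'b' = {C,T1}  orig:{C}
  T[4,4] 'b' = {C,T1}  orig:{C}
  T[5,5] 'b' = {C,T1}  orig:{C}
  T[0,1] 'aa' = ∅
  T[1,2] 'ab' = {A,B}
  T[2,3] 'bb' = ∅
  T[3,4] 'bb' = ∅
  T[4,5] 'bb' = ∅
  T[0,2] 'aab' = {S}
  T[1,3] 'abb' = ∅
  T[2,4] 'bbb' = ∅
  T[3,5] 'bbb' = ∅
  T[0,3] 'aabb' = {X3}  orig:{}
  T[1,4] 'abbb' = ∅
  T[2,5] 'bbbb' = ∅
  T[0,4] 'aabbb' = ∅
  T[1,5] 'abbbb' = ∅
  T[0,5] 'aabbbb' = ∅

S ∉ T[0,5] ⇒ NO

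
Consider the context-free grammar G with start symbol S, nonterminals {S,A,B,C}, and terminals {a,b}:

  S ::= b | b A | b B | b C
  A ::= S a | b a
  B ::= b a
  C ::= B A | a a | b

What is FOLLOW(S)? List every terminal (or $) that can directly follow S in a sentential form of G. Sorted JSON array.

FIRST sets, iterate to fixpoint:
round 1:
  A via A→b a: +{b}
  B via B→b a: +{b}
  C via C→B A: +{b}
  C via C→a a: +{a}
  S via S→b: +{b}
  FIRST(S)={b}  FIRST(A)={b}  FIRST(B)={b}  FIRST(C)={a,b}
round 2: — fixpoint
  FIRST(S)={b}  FIRST(A)={b}  FIRST(B)={b}  FIRST(C)={a,b}

FOLLOW iteration:
initialize: $ ∈ FOLLOW(S)
round 1:
  A→S a: FOLLOW(S) ⊇ FIRST(a) = {a}; new: +{a}
  C→B A: FOLLOW(B) ⊇ FIRST(A) = {b}; new: +{b}
  S→b A: FOLLOW(A) ⊇ FOLLOW(S) ⊇ {$,a}; new: +{$,a}
  S→b B: FOLLOW(B) ⊇ FOLLOW(S) ⊇ {$,a}; new: +{$,a}
  S→b C: FOLLOW(C) ⊇ FOLLOW(S) ⊇ {$,a}; new: +{$,a}
  FOLLOW(S)={$,a}  FOLLOW(A)={$,a}  FOLLOW(B)={$,a,b}  FOLLOW(C)={$,a}
round 2: done
  FOLLOW(S)={$,a}  FOLLOW(A)={$,a}  FOLLOW(B)={$,a,b}  FOLLOW(C)={$,a}

FOLLOW(S) = ["$", "a"]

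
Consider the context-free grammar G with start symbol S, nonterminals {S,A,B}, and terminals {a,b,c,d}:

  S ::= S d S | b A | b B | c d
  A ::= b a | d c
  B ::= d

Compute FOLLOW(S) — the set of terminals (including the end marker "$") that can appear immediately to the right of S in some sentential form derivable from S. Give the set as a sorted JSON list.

FIRST iteration:
iter 1:
  A via A→b a: +{b}
  A via A→d c: +{d}
  B via B→d: +{d}
  S via S→b A: +{b}
  S via S→c d: +{c}
  FIRST[S]={b,c}  FIRST[A]={b,d}  FIRST[B]={d}
iter 2: — fixpoint
  FIRST[S]={b,c}  FIRST[A]={b,d}  FIRST[B]={d}

Compute FOLLOW by fixpoint:
FOLLOW(S) := {$}
iter 1:
  S→S d S: FOLLOW(S) ⊇ FIRST(d) = {d}; new: +{d}
  S→b A: FOLLOW(A) ⊇ FOLLOW(S) ⊇ {$,d}; new: +{$,d}
  S→b B: FOLLOW(B) ⊇ FOLLOW(S) ⊇ {$,d}; new: +{$,d}
  FOLLOW(S)={$,d}  FOLLOW(A)={$,d}  FOLLOW(B)={$,d}
iter 2: done
  FOLLOW(S)={$,d}  FOLLOW(A)={$,d}  FOLLOW(B)={$,d}

FOLLOW(S) = ["$", "d"]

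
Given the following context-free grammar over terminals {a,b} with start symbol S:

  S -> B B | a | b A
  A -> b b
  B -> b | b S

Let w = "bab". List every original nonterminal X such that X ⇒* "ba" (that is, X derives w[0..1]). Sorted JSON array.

CNF form of G:
  S -> B B | T0 A | a
  A -> T0 T0
  B -> T0 S | b
  T0 -> b

CYK table (by increasing span) (cells [i..j] with 0 ≤ i ≤ j ≤ 1 only):
  T[0,0] 'b' = {B,T0}  orig:{B}
  T[1,1] 'a' = {S}
  T[0,1] 'ba' = {B}

Original NTs in T[0,1] deriving "ba": ["B"]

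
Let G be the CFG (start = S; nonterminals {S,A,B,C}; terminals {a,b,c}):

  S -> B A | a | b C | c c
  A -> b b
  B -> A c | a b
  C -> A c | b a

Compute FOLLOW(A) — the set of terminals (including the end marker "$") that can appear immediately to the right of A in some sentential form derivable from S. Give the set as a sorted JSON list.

Compute FIRST by fixpoint:
pass 1:
  A via A→b b: +{b}
  B via B→A c: +{b}
  B via B→a b: +{a}
  C via C→A c: +{b}
  S via S→B A: +{a,b}
  S via S→c c: +{c}
  FIRST(S)={a,b,c}  FIRST(A)={b}  FIRST(B)={a,b}  FIRST(C)={b}
pass 2: done
  FIRST(S)={a,b,c}  FIRST(A)={b}  FIRST(B)={a,b}  FIRST(C)={b}

FOLLOW sets:
seed FOLLOW(S) with $
round 1:
  B→A c: FOLLOW(A) ⊇ FIRST(c) = {c}; new: +{c}
  S→B A: FOLLOW(B) ⊇ FIRST(A) = {b}; new: +{b}
  S→B A: FOLLOW(A) ⊇ FOLLOW(S) ⊇ {$}; new: +{$}
  S→b C: FOLLOW(C) ⊇ FOLLOW(S) ⊇ {$}; new: +{$}
  FOLLOW[S]={$}  FOLLOW[A]={$,c}  FOLLOW[B]={b}  FOLLOW[C]={$}
round 2: done
  FOLLOW[S]={$}  FOLLOW[A]={$,c}  FOLLOW[B]={b}  FOLLOW[C]={$}

FOLLOW(A) = ["$", "c"]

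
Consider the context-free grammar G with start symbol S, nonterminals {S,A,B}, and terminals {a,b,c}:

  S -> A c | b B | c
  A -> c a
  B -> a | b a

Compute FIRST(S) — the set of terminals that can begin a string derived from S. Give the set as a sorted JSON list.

FIRST sets, iterate to fixpoint:
round 1:
  A via A→c a: +{c}
  B via B→a: +{a}
  B via B→b a: +{b}
  S via S→A c: +{c}
  S via S→b B: +{b}
  FIRST[S]={b,c}  FIRST[A]={c}  FIRST[B]={a,b}
round 2: (stable)
  FIRST[S]={b,c}  FIRST[A]={c}  FIRST[B]={a,b}

FIRST(S) = ["b", "c"]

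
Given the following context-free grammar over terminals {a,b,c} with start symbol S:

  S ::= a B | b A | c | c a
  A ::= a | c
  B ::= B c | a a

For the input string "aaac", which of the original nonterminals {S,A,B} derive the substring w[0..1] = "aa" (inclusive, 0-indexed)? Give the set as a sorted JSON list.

CNF form of G:
  S -> T0 T1 | T1 B | T2 A | c
  A -> a | c
  B -> B T0 | T1 T1
  T0 -> c
  T1 -> a
  T2 -> b

Fill CYK table bottom-up (cells [i..j] with 0 ≤ i ≤ j ≤ 1 only):
  T[0,0] 'a' = {A,T1}  orig:{A}
  T[1,1] 'a' = {A,T1}  orig:{A}
  T[0,1] 'aa' = {B}

Original NTs in T[0,1] deriving "aa": ["B"]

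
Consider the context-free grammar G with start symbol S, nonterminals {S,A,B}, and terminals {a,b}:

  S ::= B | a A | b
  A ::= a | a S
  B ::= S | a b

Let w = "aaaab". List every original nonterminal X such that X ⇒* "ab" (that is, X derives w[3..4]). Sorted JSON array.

CNF form of G:
  S -> T0 A | T0 T1 | b
  A -> T0 S | a
  B -> T0 A | T0 T1 | b
  T0 -> a
  T1 -> b

Fill CYK table bottom-up — only the sub-triangle for w[3..4]:
  T[3,3] 'a' = {A,T0}  orig:{A}
  T[4,4] 'b' = {B,S,T1}  orig:{B,S}
  T[3,4] 'ab' = {A,B,S}

Original NTs in T[3,4] deriving "ab": ["A", "B", "S"]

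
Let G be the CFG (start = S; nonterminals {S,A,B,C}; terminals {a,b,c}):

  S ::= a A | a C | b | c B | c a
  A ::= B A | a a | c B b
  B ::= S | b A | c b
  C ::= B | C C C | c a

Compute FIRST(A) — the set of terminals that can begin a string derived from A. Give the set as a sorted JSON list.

FIRST iteration:
[1]
  A via A→a a: +{a}
  A via A→c B b: +{c}
  B via B→b A: +{b}
  B via B→c b: +{c}
  C via C→B: +{b,c}
  S via S→a A: +{a}
  S via S→b: +{b}
  S via S→c B: +{c}
  S: {a,b,c}  A: {a,c}  B: {b,c}  C: {b,c}
[2]
  A via A→B A: +{b}
  B via B→S: +{a}
  C via C→B: +{a}
  S: {a,b,c}  A: {a,b,c}  B: {a,b,c}  C: {a,b,c}
[3] (stable)
  S: {a,b,c}  A: {a,b,c}  B: {a,b,c}  C: {a,b,c}

FIRST(A) = ["a", "b", "c"]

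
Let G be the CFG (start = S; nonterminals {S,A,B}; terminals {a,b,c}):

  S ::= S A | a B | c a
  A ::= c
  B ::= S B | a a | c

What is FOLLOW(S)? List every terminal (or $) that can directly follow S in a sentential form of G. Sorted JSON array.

FIRST sets, iterate to fixpoint:
iter 1:
  A via A→c: +{c}
  B via B→a a: +{a}
  B via B→c: +{c}
  S via S→a B: +{a}
  S via S→c a: +{c}
  S: {a,c}  A: {c}  B: {a,c}
iter 2: (stable)
  S: {a,c}  A: {c}  B: {a,c}

FOLLOW sets:
FOLLOW(S) := {$}
round 1:
  B→S B: FOLLOW(S) ⊇ FIRST(B) = {a,c}; new: +{a,c}
  S→S A: FOLLOW(A) ⊇ FOLLOW(S) ⊇ {$,a,c}; new: +{$,a,c}
  S→a B: FOLLOW(B) ⊇ FOLLOW(S) ⊇ {$,a,c}; new: +{$,a,c}
  FOLLOW(S)={$,a,c}  FOLLOW(A)={$,a,c}  FOLLOW(B)={$,a,c}
round 2: done
  FOLLOW(S)={$,a,c}  FOLLOW(A)={$,a,c}  FOLLOW(B)={$,a,c}

FOLLOW(S) = ["$", "a", "c"]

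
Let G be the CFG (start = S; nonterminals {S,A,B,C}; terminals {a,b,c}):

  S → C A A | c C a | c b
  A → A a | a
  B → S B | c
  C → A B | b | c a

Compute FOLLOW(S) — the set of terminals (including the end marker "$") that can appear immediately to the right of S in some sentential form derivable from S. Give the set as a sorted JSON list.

FIRST iteration:
iter 1:
  A via A→a: +{a}
  B via B→c: +{c}
  C via C→A B: +{a}
  C via C→b: +{b}
  C via C→c a: +{c}
  S via S→C A A: +{a,b,c}
  FIRST(S)={a,b,c}  FIRST(A)={a}  FIRST(B)={c}  FIRST(C)={a,b,c}
iter 2:
  B via B→S B: +{a,b}
  FIRST(S)={a,b,c}  FIRST(A)={a}  FIRST(B)={a,b,c}  FIRST(C)={a,b,c}
iter 3: — fixpoint
  FIRST(S)={a,b,c}  FIRST(A)={a}  FIRST(B)={a,b,c}  FIRST(C)={a,b,c}

FOLLOW sets:
FOLLOW(S) := {$}
iter 1:
  A→A a: FOLLOW(A) ⊇ FIRST(a) = {a}; new: +{a}
  B→S B: FOLLOW(S) ⊇ FIRST(B) = {a,b,c}; new: +{a,b,c}
  C→A B: FOLLOW(A) ⊇ FIRST(B) = {a,b,c}; new: +{b,c}
  S→C A A: FOLLOW(C) ⊇ FIRST(A) = {a}; new: +{a}
  S→C A A: FOLLOW(A) ⊇ FOLLOW(S) ⊇ {$,a,b,c}; new: +{$}
  S: {$,a,b,c}  A: {$,a,b,c}  B: {}  C: {a}
iter 2:
  C→A B: FOLLOW(B) ⊇ FOLLOW(C) ⊇ {a}; new: +{a}
  S: {$,a,b,c}  A: {$,a,b,c}  B: {a}  C: {a}
iter 3: done
  S: {$,a,b,c}  A: {$,a,b,c}  B: {a}  C: {a}

FOLLOW(S) = ["$", "a", "b", "c"]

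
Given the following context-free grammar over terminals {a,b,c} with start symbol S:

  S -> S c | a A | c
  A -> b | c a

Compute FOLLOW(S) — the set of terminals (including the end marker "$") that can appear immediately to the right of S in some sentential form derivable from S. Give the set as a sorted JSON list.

Compute FIRST by fixpoint:
round 1:
  A via A→b: +{b}
  A via A→c a: +{c}
  S via S→a A: +{a}
  S via S→c: +{c}
  S: {a,c}  A: {b,c}
round 2: (no change)
  S: {a,c}  A: {b,c}

FOLLOW iteration:
FOLLOW(S) := {$}
iter 1:
  S→S c: FOLLOW(S) ⊇ FIRST(c) = {c}; new: +{c}
  S→a A: FOLLOW(A) ⊇ FOLLOW(S) ⊇ {$,c}; new: +{$,c}
  FOLLOW[S]={$,c}  FOLLOW[A]={$,c}
iter 2: done
  FOLLOW[S]={$,c}  FOLLOW[A]={$,c}

FOLLOW(S) = ["$", "c"]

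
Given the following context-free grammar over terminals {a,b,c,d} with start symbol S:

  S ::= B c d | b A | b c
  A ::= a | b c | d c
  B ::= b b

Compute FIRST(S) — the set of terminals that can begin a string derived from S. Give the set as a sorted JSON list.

FIRST sets, iterate to fixpoint:
pass 1:
  A via A→a: +{a}
  A via A→b c: +{b}
  A via A→d c: +{d}
  B via B→b b: +{b}
  S via S→B c d: +{b}
  FIRST(S)={b}  FIRST(A)={a,b,d}  FIRST(B)={b}
pass 2: — fixpoint
  FIRST(S)={b}  FIRST(A)={a,b,d}  FIRST(B)={b}

FIRST(S) = ["b"]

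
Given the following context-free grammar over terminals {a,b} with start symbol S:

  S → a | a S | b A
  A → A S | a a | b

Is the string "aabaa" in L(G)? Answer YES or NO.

Convert to CNF:
  S -> T0 S | T1 A | a
  A -> A S | T0 T0 | b
  T0 -> a
  T1 -> b

CYK table (by increasing span):
  [0..0]={S,T0}  "a"  orig:{S}
  [1..1]={S,T0}  "a"  orig:{S}
  [2..2]={A,T1}  "b"  orig:{A}
  [3..3]={S,T0}  "a"  orig:{S}
  [4..4]={S,T0}  "a"  orig:{S}
  [0..1]={A,S}  "aa"
  [1..2]=∅  "ab"
  [2..3]={A}  "ba"
  [3..4]={A,S}  "aa"
  [0..2]=∅  "aab"
  [1..3]=∅  "aba"
  [2..4]={A,S}  "baa"
  [0..3]=∅  "aaba"
  [1..4]={S}  "abaa"
  [0..4]={A,S}  "aabaa"

S ∈ T[0,4] ⇒ YES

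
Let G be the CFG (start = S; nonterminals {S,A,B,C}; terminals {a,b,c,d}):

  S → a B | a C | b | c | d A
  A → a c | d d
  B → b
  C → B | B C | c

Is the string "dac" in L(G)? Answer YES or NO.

CNF form of G:
  S -> T0 B | T0 C | T2 A | b | c
  A -> T0 T1 | T2 T2
  B -> b
  C -> B C | b | c
  T0 -> a
  T1 -> c
  T2 -> d

CYK table (by increasing span):
  [0..0]={T2}  "d"  orig:{}
  [1..1]={T0}  "a"  orig:{}
  [2..2]={C,S,T1}  "c"  orig:{C,S}
  [0..1]=∅  "da"
  [1..2]={A,S}  "ac"
  [0..2]={S}  "dac"

S ∈ T[0,2] ⇒ YES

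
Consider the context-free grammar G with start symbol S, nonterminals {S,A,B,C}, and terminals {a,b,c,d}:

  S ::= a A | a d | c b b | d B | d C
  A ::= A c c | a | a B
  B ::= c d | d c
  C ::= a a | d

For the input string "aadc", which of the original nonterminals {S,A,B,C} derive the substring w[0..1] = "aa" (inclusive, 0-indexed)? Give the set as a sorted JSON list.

CNF form of G:
  S -> T0 X5 | T1 A | T1 T2 | T2 B | T2 C
  A -> A X4 | T1 B | a
  B -> T0 T2 | T2 T0
  C -> T1 T1 | d
  T0 -> c
  T1 -> a
  T2 -> d
  T3 -> b
  X4 -> T0 T0
  X5 -> T3 T3

CYK fill — only the sub-triangle for w[0..1]:
  cell(0,0) a: {A,T1}  orig:{A}
  cell(1,1) a: {A,T1}  orig:{A}
  cell(0,1) aa: {C,S}

Original NTs in T[0,1] deriving "aa": ["C", "S"]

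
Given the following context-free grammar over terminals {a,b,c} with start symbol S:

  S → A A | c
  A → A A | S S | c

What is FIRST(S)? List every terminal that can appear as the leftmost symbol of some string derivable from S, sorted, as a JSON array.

FIRST iteration:
round 1:
  A via A→c: +{c}
  S via S→A A: +{c}
  FIRST(S)={c}  FIRST(A)={c}
round 2: (stable)
  FIRST(S)={c}  FIRST(A)={c}

FIRST(S) = ["c"]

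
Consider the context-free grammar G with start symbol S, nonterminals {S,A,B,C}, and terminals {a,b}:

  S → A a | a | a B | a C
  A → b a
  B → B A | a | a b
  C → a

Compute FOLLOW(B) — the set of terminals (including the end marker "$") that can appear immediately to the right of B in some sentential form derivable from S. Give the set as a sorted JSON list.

FIRST sets, iterate to fixpoint:
pass 1:
  A via A→b a: +{b}
  B via B→a: +{a}
  C via C→a: +{a}
  S via S→A a: +{b}
  S via S→a: +{a}
  S: {a,b}  A: {b}  B: {a}  C: {a}
pass 2: done
  S: {a,b}  A: {b}  B: {a}  C: {a}

FOLLOW iteration:
initialize: $ ∈ FOLLOW(S)
round 1:
  B→B A: FOLLOW(B) ⊇ FIRST(A) = {b}; new: +{b}
  B→B A: FOLLOW(A) ⊇ FOLLOW(B) ⊇ {b}; new: +{b}
  S→A a: FOLLOW(A) ⊇ FIRST(a) = {a}; new: +{a}
  S→a B: FOLLOW(B) ⊇ FOLLOW(S) ⊇ {$}; new: +{$}
  S→a C: FOLLOW(C) ⊇ FOLLOW(S) ⊇ {$}; new: +{$}
  FOLLOW(S)={$}  FOLLOW(A)={a,b}  FOLLOW(B)={$,b}  FOLLOW(C)={$}
round 2:
  B→B A: FOLLOW(A) ⊇ FOLLOW(B) ⊇ {$,b}; new: +{$}
  FOLLOW(S)={$}  FOLLOW(A)={$,a,b}  FOLLOW(B)={$,b}  FOLLOW(C)={$}
round 3: (no change)
  FOLLOW(S)={$}  FOLLOW(A)={$,a,b}  FOLLOW(B)={$,b}  FOLLOW(C)={$}

FOLLOW(B) = ["$", "b"]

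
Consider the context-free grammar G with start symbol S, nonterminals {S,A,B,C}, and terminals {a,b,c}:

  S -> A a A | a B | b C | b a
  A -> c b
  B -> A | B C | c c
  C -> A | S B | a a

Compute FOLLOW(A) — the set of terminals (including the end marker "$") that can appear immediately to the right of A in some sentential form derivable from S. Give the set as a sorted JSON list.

FIRST iteration:
[1]
  A via A→c b: +{c}
  B via B→A: +{c}
  C via C→A: +{c}
  C via C→a a: +{a}
  S via S→A a A: +{c}
  S via S→a B: +{a}
  S via S→b C: +{b}
  FIRST[S]={a,b,c}  FIRST[A]={c}  FIRST[B]={c}  FIRST[C]={a,c}
[2]
  C via C→S B: +{b}
  FIRST[S]={a,b,c}  FIRST[A]={c}  FIRST[B]={c}  FIRST[C]={a,b,c}
[3] (stable)
  FIRST[S]={a,b,c}  FIRST[A]={c}  FIRST[B]={c}  FIRST[C]={a,b,c}

Compute FOLLOW by fixpoint:
initialize: $ ∈ FOLLOW(S)
pass 1:
  B→B C: FOLLOW(B) ⊇ FIRST(C) = {a,b,c}; new: +{a,b,c}
  B→B C: FOLLOW(C) ⊇ FOLLOW(B) ⊇ {a,b,c}; new: +{a,b,c}
  C→A: FOLLOW(A) ⊇ FOLLOW(C) ⊇ {a,b,c}; new: +{a,b,c}
  C→S B: FOLLOW(S) ⊇ FIRST(B) = {c}; new: +{c}
  S→A a A: FOLLOW(A) ⊇ FOLLOW(S) ⊇ {$,c}; new: +{$}
  S→a B: FOLLOW(B) ⊇ FOLLOW(S) ⊇ {$,c}; new: +{$}
  S→b C: FOLLOW(C) ⊇ FOLLOW(S) ⊇ {$,c}; new: +{$}
  S: {$,c}  A: {$,a,b,c}  B: {$,a,b,c}  C: {$,a,b,c}
pass 2: done
  S: {$,c}  A: {$,a,b,c}  B: {$,a,b,c}  C: {$,a,b,c}

FOLLOW(A) = ["$", "a", "b", "c"]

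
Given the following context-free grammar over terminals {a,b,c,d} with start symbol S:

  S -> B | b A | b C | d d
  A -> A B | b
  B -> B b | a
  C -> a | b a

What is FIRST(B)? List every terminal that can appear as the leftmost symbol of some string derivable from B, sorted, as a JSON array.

FIRST sets, iterate to fixpoint:
iter 1:
  A via A→b: +{b}
  B via B→a: +{a}
  C via C→a: +{a}
  C via C→b a: +{b}
  S via S→B: +{a}
  S via S→b A: +{b}
  S via S→d d: +{d}
  FIRST(S)={a,b,d}  FIRST(A)={b}  FIRST(B)={a}  FIRST(C)={a,b}
iter 2: (stable)
  FIRST(S)={a,b,d}  FIRST(A)={b}  FIRST(B)={a}  FIRST(C)={a,b}

FIRST(B) = ["a"]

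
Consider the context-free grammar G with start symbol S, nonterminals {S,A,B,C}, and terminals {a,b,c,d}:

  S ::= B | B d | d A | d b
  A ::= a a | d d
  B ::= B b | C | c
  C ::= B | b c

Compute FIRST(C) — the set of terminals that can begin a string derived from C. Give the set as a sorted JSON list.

FIRST iteration:
[1]
  A via A→a a: +{a}
  A via A→d d: +{d}
  B via B→c: +{c}
  C via C→B: +{c}
  C via C→b c: +{b}
  S via S→B: +{c}
  S via S→d A: +{d}
  FIRST[S]={c,d}  FIRST[A]={a,d}  FIRST[B]={c}  FIRST[C]={b,c}
[2]
  B via B→C: +{b}
  S via S→B: +{b}
  FIRST[S]={b,c,d}  FIRST[A]={a,d}  FIRST[B]={b,c}  FIRST[C]={b,c}
[3] (stable)
  FIRST[S]={b,c,d}  FIRST[A]={a,d}  FIRST[B]={b,c}  FIRST[C]={b,c}

FIRST(C) = ["b", "c"]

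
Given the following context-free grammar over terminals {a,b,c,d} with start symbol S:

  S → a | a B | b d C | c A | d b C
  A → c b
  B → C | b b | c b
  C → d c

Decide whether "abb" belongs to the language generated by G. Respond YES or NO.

CNF form of G:
  S -> T0 A | T1 X4 | T2 X5 | T3 B | a
  A -> T0 T1
  B -> T0 T1 | T1 T1 | T2 T0
  C -> T2 T0
  T0 -> c
  T1 -> b
  T2 -> d
  T3 -> a
  X4 -> T2 C
  X5 -> T1 C

CYK table (by increasing span):
  T[0,0] 'a' = {S,T3}  orig:{S}
  T[1,1] 'b' = {T1}  orig:{}
  T[2,2] 'b' = {T1}  orig:{}
  T[0,1] 'ab' = ∅
  T[1,2] 'bb' = {B}
  T[0,2] 'abb' = {S}

S ∈ T[0,2] ⇒ YES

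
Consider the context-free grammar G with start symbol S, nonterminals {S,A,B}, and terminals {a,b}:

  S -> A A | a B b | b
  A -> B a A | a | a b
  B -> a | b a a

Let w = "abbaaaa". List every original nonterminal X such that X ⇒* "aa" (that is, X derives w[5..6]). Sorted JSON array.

Convert to CNF:
  S -> A A | T0 X4 | b
  A -> B X2 | T0 T1 | a
  B -> T1 X3 | a
  T0 -> a
  T1 -> b
  X2 -> T0 A
  X3 -> T0 T0
  X4 -> B T1

CYK fill (cells [i..j] with 5 ≤ i ≤ j ≤ 6 only):
  [5..5]={A,B,T0}  "a"  orig:{A,B}
  [6..6]={A,B,T0}  "a"  orig:{A,B}
  [5..6]={S,X2,X3}  "aa"  orig:{S}

Original NTs in T[5,6] deriving "aa": ["S"]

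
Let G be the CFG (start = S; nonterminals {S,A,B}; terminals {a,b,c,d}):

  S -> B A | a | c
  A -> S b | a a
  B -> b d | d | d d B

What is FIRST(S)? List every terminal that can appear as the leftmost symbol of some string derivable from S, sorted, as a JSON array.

FIRST sets, iterate to fixpoint:
iter 1:
  A via A→a a: +{a}
  B via B→b d: +{b}
  B via B→d: +{d}
  S via S→B A: +{b,d}
  S via S→a: +{a}
  S via S→c: +{c}
  FIRST(S)={a,b,c,d}  FIRST(A)={a}  FIRST(B)={b,d}
iter 2:
  A via A→S b: +{b,c,d}
  FIRST(S)={a,b,c,d}  FIRST(A)={a,b,c,d}  FIRST(B)={b,d}
iter 3: (no change)
  FIRST(S)={a,b,c,d}  FIRST(A)={a,b,c,d}  FIRST(B)={b,d}

FIRST(S) = ["a", "b", "c", "d"]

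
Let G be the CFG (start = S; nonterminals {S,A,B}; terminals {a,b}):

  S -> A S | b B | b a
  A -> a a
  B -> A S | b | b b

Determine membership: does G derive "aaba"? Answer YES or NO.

Convert to CNF:
  S -> A S | T1 B | T1 T0
  A -> T0 T0
  B -> A S | T1 T1 | b
  T0 -> a
  T1 -> b

Fill CYK table bottom-up:
  T[0,0] 'a' = {T0}  orig:{}
  T[1,1] 'a' = {T0}  orig:{}
  T[2,2] 'b' = {B,T1}  orig:{B}
  T[3,3] 'a' = {T0}  orig:{}
  T[0,1] 'aa' = {A}
  T[1,2] 'ab' = ∅
  T[2,3] 'ba' = {S}
  T[0,2] 'aab' = ∅
  T[1,3] 'aba' = ∅
  T[0,3] 'aaba' = {B,S}

S ∈ T[0,3] ⇒ YES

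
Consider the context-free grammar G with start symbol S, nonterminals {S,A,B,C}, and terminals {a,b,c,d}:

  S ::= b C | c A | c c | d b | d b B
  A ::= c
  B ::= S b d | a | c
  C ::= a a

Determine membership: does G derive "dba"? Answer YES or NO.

CNF form of G:
  S -> T0 C | T1 T0 | T1 X5 | T3 A | T3 T3
  A -> c
  B -> S X4 | a | c
  C -> T2 T2
  T0 -> b
  T1 -> d
  T2 -> a
  T3 -> c
  X4 -> T0 T1
  X5 -> T0 B

CYK fill:
  T[0,0] 'd' = {T1}  orig:{}
  T[1,1] 'b' = {T0}  orig:{}
  T[2,2] 'a' = {B,T2}  orig:{B}
  T[0,1] 'db' = {S}
  T[1,2] 'ba' = {X5}  orig:{}
  T[0,2] 'dba' = {S}

S ∈ T[0,2] ⇒ YES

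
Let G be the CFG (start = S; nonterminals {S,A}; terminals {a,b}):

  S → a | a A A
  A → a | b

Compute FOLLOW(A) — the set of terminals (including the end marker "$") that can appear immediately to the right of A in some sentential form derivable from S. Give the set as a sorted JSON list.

Compute FIRST by fixpoint:
iter 1:
  A via A→a: +{a}
  A via A→b: +{b}
  S via S→a: +{a}
  S: {a}  A: {a,b}
iter 2: — fixpoint
  S: {a}  A: {a,b}

FOLLOW iteration:
initialize: $ ∈ FOLLOW(S)
[1]
  S→a A A: FOLLOW(A) ⊇ FIRST(A) = {a,b}; new: +{a,b}
  S→a A A: FOLLOW(A) ⊇ FOLLOW(S) ⊇ {$}; new: +{$}
  FOLLOW[S]={$}  FOLLOW[A]={$,a,b}
[2] — fixpoint
  FOLLOW[S]={$}  FOLLOW[A]={$,a,b}

FOLLOW(A) = ["$", "a", "b"]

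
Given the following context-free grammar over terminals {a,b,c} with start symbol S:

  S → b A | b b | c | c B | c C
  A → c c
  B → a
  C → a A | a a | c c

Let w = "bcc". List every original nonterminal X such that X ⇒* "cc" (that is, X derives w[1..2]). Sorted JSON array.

Convert to CNF:
  S -> T0 B | T0 C | T2 A | T2 T2 | c
  A -> T0 T0
  B -> a
  C -> T0 T0 | T1 A | T1 T1
  T0 -> c
  T1 -> a
  T2 -> b

CYK fill — only the sub-triangle for w[1..2]:
  cell(1,1) c: {S,T0}  orig:{S}
  cell(2,2) c: {S,T0}  orig:{S}
  cell(1,2) cc: {A,C}

Original NTs in T[1,2] deriving "cc": ["A", "C"]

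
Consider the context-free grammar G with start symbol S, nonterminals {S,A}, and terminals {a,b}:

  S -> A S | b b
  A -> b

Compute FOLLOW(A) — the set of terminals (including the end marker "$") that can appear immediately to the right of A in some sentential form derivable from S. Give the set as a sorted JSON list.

FIRST sets, iterate to fixpoint:
iter 1:
  A via A→b: +{b}
  S via S→A S: +{b}
  FIRST(S)={b}  FIRST(A)={b}
iter 2: — fixpoint
  FIRST(S)={b}  FIRST(A)={b}

Compute FOLLOW by fixpoint:
FOLLOW(S) := {$}
round 1:
  S→A S: FOLLOW(A) ⊇ FIRST(S) = {b}; new: +{b}
  FOLLOW(S)={$}  FOLLOW(A)={b}
round 2: — fixpoint
  FOLLOW(S)={$}  FOLLOW(A)={b}

FOLLOW(A) = ["b"]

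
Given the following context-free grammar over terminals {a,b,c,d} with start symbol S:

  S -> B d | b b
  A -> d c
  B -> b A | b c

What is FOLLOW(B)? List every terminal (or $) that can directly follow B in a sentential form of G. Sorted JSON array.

FIRST iteration:
pass 1:
  A via A→d c: +{d}
  B via B→b A: +{b}
  S via S→B d: +{b}
  FIRST(S)={b}  FIRST(A)={d}  FIRST(B)={b}
pass 2: done
  FIRST(S)={b}  FIRST(A)={d}  FIRST(B)={b}

Compute FOLLOW by fixpoint:
seed FOLLOW(S) with $
pass 1:
  S→B d: FOLLOW(B) ⊇ FIRST(d) = {d}; new: +{d}
  S: {$}  A: {}  B: {d}
pass 2:
  B→b A: FOLLOW(A) ⊇ FOLLOW(B) ⊇ {d}; new: +{d}
  S: {$}  A: {d}  B: {d}
pass 3: (stable)
  S: {$}  A: {d}  B: {d}

FOLLOW(B) = ["d"]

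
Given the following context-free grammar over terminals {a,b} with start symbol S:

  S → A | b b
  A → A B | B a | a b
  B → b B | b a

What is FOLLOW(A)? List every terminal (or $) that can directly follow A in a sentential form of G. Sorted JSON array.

FIRST iteration:
round 1:
  A via A→a b: +{a}
  B via B→b B: +{b}
  S via S→A: +{a}
  S via S→b b: +{b}
  FIRST(S)={a,b}  FIRST(A)={a}  FIRST(B)={b}
round 2:
  A via A→B a: +{b}
  FIRST(S)={a,b}  FIRST(A)={a,b}  FIRST(B)={b}
round 3: (stable)
  FIRST(S)={a,b}  FIRST(A)={a,b}  FIRST(B)={b}

Compute FOLLOW by fixpoint:
initialize: $ ∈ FOLLOW(S)
round 1:
  A→A B: FOLLOW(A) ⊇ FIRST(B) = {b}; new: +{b}
  A→A B: FOLLOW(B) ⊇ FOLLOW(A) ⊇ {b}; new: +{b}
  A→B a: FOLLOW(B) ⊇ FIRST(a) = {a}; new: +{a}
  S→A: FOLLOW(A) ⊇ FOLLOW(S) ⊇ {$}; new: +{$}
  S: {$}  A: {$,b}  B: {a,b}
round 2:
  A→A B: FOLLOW(B) ⊇ FOLLOW(A) ⊇ {$,b}; new: +{$}
  S: {$}  A: {$,b}  B: {$,a,b}
round 3: — fixpoint
  S: {$}  A: {$,b}  B: {$,a,b}

FOLLOW(A) = ["$", "b"]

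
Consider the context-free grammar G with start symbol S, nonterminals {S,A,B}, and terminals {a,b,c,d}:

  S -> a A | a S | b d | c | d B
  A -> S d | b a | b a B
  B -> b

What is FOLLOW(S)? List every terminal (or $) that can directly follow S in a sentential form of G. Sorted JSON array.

FIRST iteration:
pass 1:
  A via A→b a: +{b}
  B via B→b: +{b}
  S via S→a A: +{a}
  S via S→b d: +{b}
  S via S→c: +{c}
  S via S→d B: +{d}
  FIRST(S)={a,b,c,d}  FIRST(A)={b}  FIRST(B)={b}
pass 2:
  A via A→S d: +{a,c,d}
  FIRST(S)={a,b,c,d}  FIRST(A)={a,b,c,d}  FIRST(B)={b}
pass 3: (stable)
  FIRST(S)={a,b,c,d}  FIRST(A)={a,b,c,d}  FIRST(B)={b}

FOLLOW sets:
FOLLOW(S) := {$}
pass 1:
  A→S d: FOLLOW(S) ⊇ FIRST(d) = {d}; new: +{d}
  S→a A: FOLLOW(A) ⊇ FOLLOW(S) ⊇ {$,d}; new: +{$,d}
  S→d B: FOLLOW(B) ⊇ FOLLOW(S) ⊇ {$,d}; new: +{$,d}
  FOLLOW[S]={$,d}  FOLLOW[A]={$,d}  FOLLOW[B]={$,d}
pass 2: (stable)
  FOLLOW[S]={$,d}  FOLLOW[A]={$,d}  FOLLOW[B]={$,d}

FOLLOW(S) = ["$", "d"]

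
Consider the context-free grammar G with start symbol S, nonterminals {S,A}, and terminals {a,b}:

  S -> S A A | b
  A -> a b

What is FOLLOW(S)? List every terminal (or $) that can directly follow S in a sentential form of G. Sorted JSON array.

FIRST sets, iterate to fixpoint:
[1]
  A via A→a b: +{a}
  S via S→b: +{b}
  FIRST[S]={b}  FIRST[A]={a}
[2] (no change)
  FIRST[S]={b}  FIRST[A]={a}

FOLLOW iteration:
seed FOLLOW(S) with $
round 1:
  S→S A A: FOLLOW(S) ⊇ FIRST(A) = {a}; new: +{a}
  S→S A A: FOLLOW(A) ⊇ FIRST(A) = {a}; new: +{a}
  S→S A A: FOLLOW(A) ⊇ FOLLOW(S) ⊇ {$,a}; new: +{$}
  FOLLOW(S)={$,a}  FOLLOW(A)={$,a}
round 2: (no change)
  FOLLOW(S)={$,a}  FOLLOW(A)={$,a}

FOLLOW(S) = ["$", "a"]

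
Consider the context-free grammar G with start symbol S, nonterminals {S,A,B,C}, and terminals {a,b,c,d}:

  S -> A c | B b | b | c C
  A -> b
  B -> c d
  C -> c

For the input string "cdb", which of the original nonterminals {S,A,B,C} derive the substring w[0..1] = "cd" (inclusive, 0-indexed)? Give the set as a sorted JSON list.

CNF form of G:
  S -> A T0 | B T2 | T0 C | b
  A -> b
  B -> T0 T1
  C -> c
  T0 -> c
  T1 -> d
  T2 -> b

CYK fill (cells [i..j] with 0 ≤ i ≤ j ≤ 1 only):
  T[0,0] 'c' = {C,T0}  orig:{C}
  T[1,1] 'd' = {T1}  orig:{}
  T[0,1] 'cd' = {B}

Original NTs in T[0,1] deriving "cd": ["B"]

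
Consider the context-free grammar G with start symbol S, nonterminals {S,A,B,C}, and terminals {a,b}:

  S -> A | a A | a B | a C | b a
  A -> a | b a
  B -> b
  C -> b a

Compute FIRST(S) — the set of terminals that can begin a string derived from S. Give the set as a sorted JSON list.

FIRST iteration:
pass 1:
  A via A→a: +{a}
  A via A→b a: +{b}
  B via B→b: +{b}
  C via C→b a: +{b}
  S via S→A: +{a,b}
  S: {a,b}  A: {a,b}  B: {b}  C: {b}
pass 2: — fixpoint
  S: {a,b}  A: {a,b}  B: {b}  C: {b}

FIRST(S) = ["a", "b"]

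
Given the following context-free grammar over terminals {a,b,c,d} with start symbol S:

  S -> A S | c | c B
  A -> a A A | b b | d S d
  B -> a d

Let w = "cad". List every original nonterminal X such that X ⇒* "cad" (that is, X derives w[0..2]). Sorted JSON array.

CNF form of G:
  S -> A S | T3 B | c
  A -> T0 X4 | T1 T1 | T2 X5
  B -> T0 T2
  T0 -> a
  T1 -> b
  T2 -> d
  T3 -> c
  X4 -> A A
  X5 -> S T2

CYK fill (cells [i..j] with 0 ≤ i ≤ j ≤ 2 only):
  cell(0,0) c: {S,T3}  orig:{S}
  cell(1,1) a: {T0}  orig:{}
  cell(2,2) d: {T2}  orig:{}
  cell(0,1) ca: ∅
  cell(1,2) ad: {B}
  cell(0,2) cad: {S}

Original NTs in T[0,2] deriving "cad": ["S"]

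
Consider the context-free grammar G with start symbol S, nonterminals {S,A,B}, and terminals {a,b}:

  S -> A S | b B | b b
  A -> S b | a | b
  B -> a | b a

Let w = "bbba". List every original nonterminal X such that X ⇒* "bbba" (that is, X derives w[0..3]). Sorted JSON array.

CNF form of G:
  S -> A S | T0 B | T0 T0
  A -> S T0 | a | b
  B -> T0 T1 | a
  T0 -> b
  T1 -> a

CYK table (by increasing span) (cells [i..j] with 0 ≤ i ≤ j ≤ 3 only):
  [0..0]={A,T0}  "b"  orig:{A}
  [1..1]={A,T0}  "b"  orig:{A}
  [2..2]={A,T0}  "b"  orig:{A}
  [3..3]={A,B,T1}  "a"  orig:{A,B}
  [0..1]={S}  "bb"
  [1..2]={S}  "bb"
  [2..3]={B,S}  "ba"
  [0..2]={A,S}  "bbb"
  [1..3]={S}  "bba"
  [0..3]={S}  "bbba"

Original NTs in T[0,3] deriving "bbba": ["S"]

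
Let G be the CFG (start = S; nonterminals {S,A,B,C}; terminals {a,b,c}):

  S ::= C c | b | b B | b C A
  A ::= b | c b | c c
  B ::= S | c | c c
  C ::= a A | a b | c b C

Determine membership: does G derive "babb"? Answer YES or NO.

CNF form of G:
  S -> C T0 | T1 B | T1 X5 | b
  A -> T0 T0 | T0 T1 | b
  B -> C T0 | T0 T0 | T1 B | T1 X3 | b | c
  C -> T0 X4 | T2 A | T2 T1
  T0 -> c
  T1 -> b
  T2 -> a
  X3 -> C A
  X4 -> T1 C
  X5 -> C A

CYK table (by increasing span):
  [0..0]={A,B,S,T1}  "b"  orig:{A,B,S}
  [1..1]={T2}  "a"  orig:{}
  [2..2]={A,B,S,T1}  "b"  orig:{A,B,S}
  [3..3]={A,B,S,T1}  "b"  orig:{A,B,S}
  [0..1]=∅  "ba"
  [1..2]={C}  "ab"
  [2..3]={B,S}  "bb"
  [0..2]={X4}  "bab"  orig:{}
  [1..3]={X3,X5}  "abb"  orig:{}
  [0..3]={B,S}  "babb"

S ∈ T[0,3] ⇒ YES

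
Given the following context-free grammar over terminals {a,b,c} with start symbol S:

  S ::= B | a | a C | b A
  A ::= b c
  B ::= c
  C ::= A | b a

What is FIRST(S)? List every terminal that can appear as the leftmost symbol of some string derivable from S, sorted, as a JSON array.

Compute FIRST by fixpoint:
round 1:
  A via A→b c: +{b}
  B via B→c: +{c}
  C via C→A: +{b}
  S via S→B: +{c}
  S via S→a: +{a}
  S via S→b A: +{b}
  S: {a,b,c}  A: {b}  B: {c}  C: {b}
round 2: (stable)
  S: {a,b,c}  A: {b}  B: {c}  C: {b}

FIRST(S) = ["a", "b", "c"]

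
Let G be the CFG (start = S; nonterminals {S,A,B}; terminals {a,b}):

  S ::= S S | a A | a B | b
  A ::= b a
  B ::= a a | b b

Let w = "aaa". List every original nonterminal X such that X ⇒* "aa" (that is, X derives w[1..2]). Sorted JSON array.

Convert to CNF:
  S -> S S | T1 A | T1 B | b
  A -> T0 T1
  B -> T0 T0 | T1 T1
  T0 -> b
  T1 -> a

CYK table (by increasing span) (cells [i..j] with 1 ≤ i ≤ j ≤ 2 only):
  [1..1]={T1}  "a"  orig:{}
  [2..2]={T1}  "a"  orig:{}
  [1..2]={B}  "aa"

Original NTs in T[1,2] deriving "aa": ["B"]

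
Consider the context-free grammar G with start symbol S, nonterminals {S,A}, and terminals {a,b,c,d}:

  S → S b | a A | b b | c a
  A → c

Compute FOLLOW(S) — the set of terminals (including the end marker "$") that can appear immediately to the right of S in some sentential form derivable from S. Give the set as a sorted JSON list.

FIRST sets, iterate to fixpoint:
round 1:
  A via A→c: +{c}
  S via S→a A: +{a}
  S via S→b b: +{b}
  S via S→c a: +{c}
  FIRST[S]={a,b,c}  FIRST[A]={c}
round 2: (no change)
  FIRST[S]={a,b,c}  FIRST[A]={c}

Compute FOLLOW by fixpoint:
seed FOLLOW(S) with $
round 1:
  S→S b: FOLLOW(S) ⊇ FIRST(b) = {b}; new: +{b}
  S→a A: FOLLOW(A) ⊇ FOLLOW(S) ⊇ {$,b}; new: +{$,b}
  FOLLOW(S)={$,b}  FOLLOW(A)={$,b}
round 2: (no change)
  FOLLOW(S)={$,b}  FOLLOW(A)={$,b}

FOLLOW(S) = ["$", "b"]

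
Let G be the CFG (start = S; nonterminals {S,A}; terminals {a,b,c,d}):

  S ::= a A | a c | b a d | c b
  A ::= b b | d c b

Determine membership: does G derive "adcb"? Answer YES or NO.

CNF form of G:
  S -> T0 X5 | T2 T0 | T3 A | T3 T2
  A -> T0 T0 | T1 X4
  T0 -> b
  T1 -> d
  T2 -> c
  T3 -> a
  X4 -> T2 T0
  X5 -> T3 T1

CYK table (by increasing span):
  cell(0,0) a: {T3}  orig:{}
  cell(1,1) d: {T1}  orig:{}
  cell(2,2) c: {T2}  orig:{}
  cell(3,3) b: {T0}  orig:{}
  cell(0,1) ad: {X5}  orig:{}
  cell(1,2) dc: ∅
  cell(2,3) cb: {S,X4}  orig:{S}
  cell(0,2) adc: ∅
  cell(1,3) dcb: {A}
  cell(0,3) adcb: {S}

S ∈ T[0,3] ⇒ YES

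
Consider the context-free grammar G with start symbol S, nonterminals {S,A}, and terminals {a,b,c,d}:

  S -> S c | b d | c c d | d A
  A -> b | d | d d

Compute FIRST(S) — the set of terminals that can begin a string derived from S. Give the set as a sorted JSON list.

FIRST sets, iterate to fixpoint:
pass 1:
  A via A→b: +{b}
  A via A→d: +{d}
  S via S→b d: +{b}
  S via S→c c d: +{c}
  S via S→d A: +{d}
  FIRST(S)={b,c,d}  FIRST(A)={b,d}
pass 2: done
  FIRST(S)={b,c,d}  FIRST(A)={b,d}

FIRST(S) = ["b", "c", "d"]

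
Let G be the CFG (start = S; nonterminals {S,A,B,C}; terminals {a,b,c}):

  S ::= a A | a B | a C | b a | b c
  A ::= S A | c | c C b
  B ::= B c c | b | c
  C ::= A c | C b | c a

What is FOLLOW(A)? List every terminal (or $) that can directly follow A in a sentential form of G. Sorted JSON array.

FIRST sets, iterate to fixpoint:
pass 1:
  A via A→c: +{c}
  B via B→b: +{b}
  B via B→c: +{c}
  C via C→A c: +{c}
  S via S→a A: +{a}
  S via S→b a: +{b}
  FIRST(S)={a,b}  FIRST(A)={c}  FIRST(B)={b,c}  FIRST(C)={c}
pass 2:
  A via A→S A: +{a,b}
  C via C→A c: +{a,b}
  FIRST(S)={a,b}  FIRST(A)={a,b,c}  FIRST(B)={b,c}  FIRST(C)={a,b,c}
pass 3: — fixpoint
  FIRST(S)={a,b}  FIRST(A)={a,b,c}  FIRST(B)={b,c}  FIRST(C)={a,b,c}

Compute FOLLOW by fixpoint:
initialize: $ ∈ FOLLOW(S)
pass 1:
  A→S A: FOLLOW(S) ⊇ FIRST(A) = {a,b,c}; new: +{a,b,c}
  A→c C b: FOLLOW(C) ⊇ FIRST(b) = {b}; new: +{b}
  B→B c c: FOLLOW(B) ⊇ FIRST(c) = {c}; new: +{c}
  C→A c: FOLLOW(A) ⊇ FIRST(c) = {c}; new: +{c}
  S→a A: FOLLOW(A) ⊇ FOLLOW(S) ⊇ {$,a,b,c}; new: +{$,a,b}
  S→a B: FOLLOW(B) ⊇ FOLLOW(S) ⊇ {$,a,b,c}; new: +{$,a,b}
  S→a C: FOLLOW(C) ⊇ FOLLOW(S) ⊇ {$,a,b,c}; new: +{$,a,c}
  FOLLOW[S]={$,a,b,c}  FOLLOW[A]={$,a,b,c}  FOLLOW[B]={$,a,b,c}  FOLLOW[C]={$,a,b,c}
pass 2: done
  FOLLOW[S]={$,a,b,c}  FOLLOW[A]={$,a,b,c}  FOLLOW[B]={$,a,b,c}  FOLLOW[C]={$,a,b,c}

FOLLOW(A) = ["$", "a", "b", "c"]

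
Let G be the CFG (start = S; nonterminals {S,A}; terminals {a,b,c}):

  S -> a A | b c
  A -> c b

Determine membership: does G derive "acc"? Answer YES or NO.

Convert to CNF:
  S -> T1 T0 | T2 A
  A -> T0 T1
  T0 -> c
  T1 -> b
  T2 -> a

CYK table (by increasing span):
  cell(0,0) a: {T2}  orig:{}
  cell(1,1) c: {T0}  orig:{}
  cell(2,2) c: {T0}  orig:{}
  cell(0,1) ac: ∅
  cell(1,2) cc: ∅
  cell(0,2) acc: ∅

S ∉ T[0,2] ⇒ NO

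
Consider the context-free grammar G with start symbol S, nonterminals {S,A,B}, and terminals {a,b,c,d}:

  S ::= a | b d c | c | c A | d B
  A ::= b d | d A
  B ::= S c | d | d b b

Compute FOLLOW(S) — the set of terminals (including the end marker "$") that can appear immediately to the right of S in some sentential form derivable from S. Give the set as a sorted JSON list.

FIRST sets, iterate to fixpoint:
[1]
  A via A→b d: +{b}
  A via A→d A: +{d}
  B via B→d: +{d}
  S via S→a: +{a}
  S via S→b d c: +{b}
  S via S→c: +{c}
  S via S→d B: +{d}
  FIRST[S]={a,b,c,d}  FIRST[A]={b,d}  FIRST[B]={d}
[2]
  B via B→S c: +{a,b,c}
  FIRST[S]={a,b,c,d}  FIRST[A]={b,d}  FIRST[B]={a,b,c,d}
[3] — fixpoint
  FIRST[S]={a,b,c,d}  FIRST[A]={b,d}  FIRST[B]={a,b,c,d}

FOLLOW sets:
seed FOLLOW(S) with $
[1]
  B→S c: FOLLOW(S) ⊇ FIRST(c) = {c}; new: +{c}
  S→c A: FOLLOW(A) ⊇ FOLLOW(S) ⊇ {$,c}; new: +{$,c}
  S→d B: FOLLOW(B) ⊇ FOLLOW(S) ⊇ {$,c}; new: +{$,c}
  FOLLOW(S)={$,c}  FOLLOW(A)={$,c}  FOLLOW(B)={$,c}
[2] — fixpoint
  FOLLOW(S)={$,c}  FOLLOW(A)={$,c}  FOLLOW(B)={$,c}

FOLLOW(S) = ["$", "c"]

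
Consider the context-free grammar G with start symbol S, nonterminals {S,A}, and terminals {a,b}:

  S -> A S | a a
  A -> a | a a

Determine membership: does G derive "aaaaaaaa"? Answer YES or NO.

CNF form of G:
  S -> A S | T0 T0
  A -> T0 T0 | a
  T0 -> a

Fill CYK table bottom-up:
  T[0,0] 'a' = {A,T0}  orig:{A}
  T[1,1] 'a' = {A,T0}  orig:{A}
  T[2,2] 'a' = {A,T0}  orig:{A}
  T[3,3] 'a' = {A,T0}  orig:{A}
  T[4,4] 'a' = {A,T0}  orig:{A}
  T[5,5] 'a' = {A,T0}  orig:{A}
  T[6,6] 'a' = {A,T0}  orig:{A}
  T[7,7] 'a' = {A,T0}  orig:{A}
  T[0,1] 'aa' = {A,S}
  T[1,2] 'aa' = {A,S}
  T[2,3] 'aa' = {A,S}
  T[3,4] 'aa' = {A,S}
  T[4,5] 'aa' = {A,S}
  T[5,6] 'aa' = {A,S}
  T[6,7] 'aa' = {A,S}
  T[0,2] 'aaa' = {S}
  T[1,3] 'aaa' = {S}
  T[2,4] 'aaa' = {S}
  T[3,5] 'aaa' = {S}
  T[4,6] 'aaa' = {S}
  T[5,7] 'aaa' = {S}
  T[0,3] 'aaaa' = {S}
  T[1,4] 'aaaa' = {S}
  T[2,5] 'aaaa' = {S}
  T[3,6] 'aaaa' = {S}
  T[4,7] 'aaaa' = {S}
  T[0,4] 'aaaaa' = {S}
  T[1,5] 'aaaaa' = {S}
  T[2,6] 'aaaaa' = {S}
  T[3,7] 'aaaaa' = {S}
  T[0,5] 'aaaaaa' = {S}
  T[1,6] 'aaaaaa' = {S}
  T[2,7] 'aaaaaa' = {S}
  T[0,6] 'aaaaaaa' = {S}
  T[1,7] 'aaaaaaa' = {S}
  T[0,7] 'aaaaaaaa' = {S}

S ∈ T[0,7] ⇒ YES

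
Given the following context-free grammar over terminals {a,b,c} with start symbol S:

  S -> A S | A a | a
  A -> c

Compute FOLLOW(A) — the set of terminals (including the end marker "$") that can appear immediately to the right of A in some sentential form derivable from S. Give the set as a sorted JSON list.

Compute FIRST by fixpoint:
iter 1:
  A via A→c: +{c}
  S via S→A S: +{c}
  S via S→a: +{a}
  FIRST(S)={a,c}  FIRST(A)={c}
iter 2: (no change)
  FIRST(S)={a,c}  FIRST(A)={c}

FOLLOW iteration:
FOLLOW(S) := {$}
pass 1:
  S→A S: FOLLOW(A) ⊇ FIRST(S) = {a,c}; new: +{a,c}
  FOLLOW[S]={$}  FOLLOW[A]={a,c}
pass 2: (no change)
  FOLLOW[S]={$}  FOLLOW[A]={a,c}

FOLLOW(A) = ["a", "c"]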